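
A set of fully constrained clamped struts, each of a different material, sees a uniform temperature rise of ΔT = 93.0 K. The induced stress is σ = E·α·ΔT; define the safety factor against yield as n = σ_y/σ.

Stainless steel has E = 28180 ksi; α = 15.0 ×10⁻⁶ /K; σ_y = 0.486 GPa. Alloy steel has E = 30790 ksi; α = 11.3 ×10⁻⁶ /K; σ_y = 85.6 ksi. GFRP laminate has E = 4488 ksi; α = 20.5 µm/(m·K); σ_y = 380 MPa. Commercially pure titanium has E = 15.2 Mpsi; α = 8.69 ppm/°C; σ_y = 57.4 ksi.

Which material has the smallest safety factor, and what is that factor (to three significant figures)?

stainless steel, n = 1.79

With everything in SI (GPa, ×10⁻⁶/K, MPa):
  stainless steel: E = 194.3, α = 15.0, σ_y = 486.0 → σ = 271 MPa, n = 1.79
  alloy steel: E = 212.3, α = 11.3, σ_y = 590.2 → σ = 223 MPa, n = 2.65
  GFRP laminate: E = 30.94, α = 20.5, σ_y = 380.0 → σ = 59.0 MPa, n = 6.44
  commercially pure titanium: E = 104.8, α = 8.69, σ_y = 395.8 → σ = 84.7 MPa, n = 4.67
The minimum is stainless steel at n = 1.79.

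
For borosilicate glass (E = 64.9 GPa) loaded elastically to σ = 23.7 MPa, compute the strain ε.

ε = σ/E = 23.7 / 64900 = 3.65×10⁻⁴.

3.65×10⁻⁴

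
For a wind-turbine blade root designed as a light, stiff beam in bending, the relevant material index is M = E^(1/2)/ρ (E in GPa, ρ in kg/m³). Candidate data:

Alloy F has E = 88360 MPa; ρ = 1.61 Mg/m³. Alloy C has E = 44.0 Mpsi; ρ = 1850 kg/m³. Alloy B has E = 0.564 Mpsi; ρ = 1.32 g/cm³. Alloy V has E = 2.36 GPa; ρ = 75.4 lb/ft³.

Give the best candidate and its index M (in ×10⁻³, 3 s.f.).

Convert each candidate to consistent units, then evaluate M:
  alloy F: E = 88.36 GPa, ρ = 1610 kg/m³
  alloy C: E = 303.4 GPa, ρ = 1850 kg/m³
  alloy B: E = 3.889 GPa, ρ = 1320 kg/m³
  alloy V: E = 2.360 GPa, ρ = 1208 kg/m³
  alloy C: M = 9.41×10⁻³
  alloy F: M = 5.84×10⁻³
  alloy B: M = 1.49×10⁻³
  alloy V: M = 1.27×10⁻³
Alloy C has the largest M.

alloy C, M = 9.41×10⁻³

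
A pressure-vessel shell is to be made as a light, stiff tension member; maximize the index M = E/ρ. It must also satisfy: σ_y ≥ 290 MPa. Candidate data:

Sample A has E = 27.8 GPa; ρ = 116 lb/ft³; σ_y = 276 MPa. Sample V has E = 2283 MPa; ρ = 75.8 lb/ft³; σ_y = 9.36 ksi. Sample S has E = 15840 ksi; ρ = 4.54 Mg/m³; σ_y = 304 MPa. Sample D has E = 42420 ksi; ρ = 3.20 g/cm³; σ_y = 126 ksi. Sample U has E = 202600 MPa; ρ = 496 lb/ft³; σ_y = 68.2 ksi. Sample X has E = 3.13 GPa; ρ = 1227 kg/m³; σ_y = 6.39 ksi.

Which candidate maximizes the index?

sample D

Screen on constraints: σ_y ≥ 290 MPa. Survivors: sample S, sample D, sample U.
Convert each candidate to consistent units, then evaluate M:
  sample S: E = 109.2 GPa, ρ = 4540 kg/m³
  sample D: E = 292.5 GPa, ρ = 3200 kg/m³
  sample U: E = 202.6 GPa, ρ = 7945 kg/m³
  sample D: M = 91.4 MN·m/kg
  sample U: M = 25.5 MN·m/kg
  sample S: M = 24.1 MN·m/kg
The maximum is for sample D.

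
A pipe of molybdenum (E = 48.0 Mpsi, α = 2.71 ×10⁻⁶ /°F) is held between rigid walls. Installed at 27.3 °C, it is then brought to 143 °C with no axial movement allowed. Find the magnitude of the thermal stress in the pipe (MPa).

187 MPa

E = 48.0 Mpsi = 330.9 GPa.
α = 2.71×10⁻⁶/°F × 9/5 = 4.88×10⁻⁶/K.
ΔT = 115.7 K. Constrained thermal stress σ = E·α·ΔT = 330.9×10³ MPa × 4.88×10⁻⁶ × 115.7 = 187 MPa (compressive).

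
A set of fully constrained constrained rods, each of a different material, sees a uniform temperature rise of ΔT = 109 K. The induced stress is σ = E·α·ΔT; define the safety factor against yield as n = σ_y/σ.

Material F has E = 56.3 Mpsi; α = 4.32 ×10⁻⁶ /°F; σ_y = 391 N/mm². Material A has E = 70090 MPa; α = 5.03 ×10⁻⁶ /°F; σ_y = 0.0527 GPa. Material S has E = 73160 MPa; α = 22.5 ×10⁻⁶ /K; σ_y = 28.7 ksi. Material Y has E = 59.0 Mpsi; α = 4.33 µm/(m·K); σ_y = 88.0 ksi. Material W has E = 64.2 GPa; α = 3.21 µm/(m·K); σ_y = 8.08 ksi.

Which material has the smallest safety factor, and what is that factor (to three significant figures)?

In consistent units (E in GPa, α in ×10⁻⁶/K, σ_y in MPa):
  material F: E = 388.2, α = 7.78, σ_y = 391.0 → σ = 329 MPa, n = 1.19
  material A: E = 70.09, α = 9.05, σ_y = 52.70 → σ = 69.2 MPa, n = 0.762
  material S: E = 73.16, α = 22.5, σ_y = 197.9 → σ = 179 MPa, n = 1.10
  material Y: E = 406.8, α = 4.33, σ_y = 606.7 → σ = 192 MPa, n = 3.16
  material W: E = 64.20, α = 3.21, σ_y = 55.71 → σ = 22.5 MPa, n = 2.48
Material A has the lowest safety factor, n = 0.762.

material A, n = 0.762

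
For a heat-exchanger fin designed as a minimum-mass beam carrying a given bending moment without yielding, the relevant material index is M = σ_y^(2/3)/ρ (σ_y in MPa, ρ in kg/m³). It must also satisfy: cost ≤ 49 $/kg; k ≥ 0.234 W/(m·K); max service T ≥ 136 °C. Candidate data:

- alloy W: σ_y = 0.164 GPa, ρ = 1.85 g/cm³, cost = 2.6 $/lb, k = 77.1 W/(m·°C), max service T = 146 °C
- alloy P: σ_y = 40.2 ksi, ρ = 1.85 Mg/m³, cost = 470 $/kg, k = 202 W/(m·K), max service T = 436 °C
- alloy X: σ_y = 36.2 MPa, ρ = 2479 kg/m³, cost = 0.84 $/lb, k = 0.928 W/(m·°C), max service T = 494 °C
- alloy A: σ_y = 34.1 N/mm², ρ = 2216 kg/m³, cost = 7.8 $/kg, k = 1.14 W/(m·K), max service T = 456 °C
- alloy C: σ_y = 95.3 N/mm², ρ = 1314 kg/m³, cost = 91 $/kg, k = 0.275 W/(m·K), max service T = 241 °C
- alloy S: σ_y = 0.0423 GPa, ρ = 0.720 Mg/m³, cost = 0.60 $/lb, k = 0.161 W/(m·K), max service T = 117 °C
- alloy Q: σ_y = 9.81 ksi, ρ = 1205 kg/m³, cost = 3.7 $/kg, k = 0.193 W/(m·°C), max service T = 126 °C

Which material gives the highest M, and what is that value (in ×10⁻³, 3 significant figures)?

Screen on constraints: cost ≤ 49 $/kg; k ≥ 0.234 W/(m·K); max service T ≥ 136 °C. Survivors: alloy W, alloy X, alloy A.
Normalizing units and computing the index:
  alloy W: σ_y = 164.0 MPa, ρ = 1850 kg/m³
  alloy X: σ_y = 36.20 MPa, ρ = 2479 kg/m³
  alloy A: σ_y = 34.10 MPa, ρ = 2216 kg/m³
  alloy W: M = 16.2×10⁻³
  alloy A: M = 4.75×10⁻³
  alloy X: M = 4.41×10⁻³
Highest index: alloy W.

alloy W, M = 16.2×10⁻³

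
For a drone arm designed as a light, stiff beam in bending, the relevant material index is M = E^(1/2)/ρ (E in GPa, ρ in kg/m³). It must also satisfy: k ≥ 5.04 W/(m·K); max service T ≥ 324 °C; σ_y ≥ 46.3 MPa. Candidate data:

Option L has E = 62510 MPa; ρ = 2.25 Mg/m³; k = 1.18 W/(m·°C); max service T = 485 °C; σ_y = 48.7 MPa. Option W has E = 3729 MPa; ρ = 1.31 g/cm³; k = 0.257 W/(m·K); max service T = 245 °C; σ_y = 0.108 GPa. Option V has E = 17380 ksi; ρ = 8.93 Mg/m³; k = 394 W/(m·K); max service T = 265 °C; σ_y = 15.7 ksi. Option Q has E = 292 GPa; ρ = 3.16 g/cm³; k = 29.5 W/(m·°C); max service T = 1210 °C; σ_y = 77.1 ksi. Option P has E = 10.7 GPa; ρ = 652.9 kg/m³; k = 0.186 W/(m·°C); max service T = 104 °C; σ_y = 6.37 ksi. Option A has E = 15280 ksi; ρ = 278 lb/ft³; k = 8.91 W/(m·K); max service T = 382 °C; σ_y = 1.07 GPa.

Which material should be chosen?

Screen on constraints: k ≥ 5.04 W/(m·K); max service T ≥ 324 °C; σ_y ≥ 46.3 MPa. Survivors: option Q, option A.
Putting every candidate on a common basis:
  option Q: E = 292.0 GPa, ρ = 3160 kg/m³
  option A: E = 105.4 GPa, ρ = 4453 kg/m³
  option Q: M = 5.41×10⁻³
  option A: M = 2.30×10⁻³
Option Q has the largest M.

option Q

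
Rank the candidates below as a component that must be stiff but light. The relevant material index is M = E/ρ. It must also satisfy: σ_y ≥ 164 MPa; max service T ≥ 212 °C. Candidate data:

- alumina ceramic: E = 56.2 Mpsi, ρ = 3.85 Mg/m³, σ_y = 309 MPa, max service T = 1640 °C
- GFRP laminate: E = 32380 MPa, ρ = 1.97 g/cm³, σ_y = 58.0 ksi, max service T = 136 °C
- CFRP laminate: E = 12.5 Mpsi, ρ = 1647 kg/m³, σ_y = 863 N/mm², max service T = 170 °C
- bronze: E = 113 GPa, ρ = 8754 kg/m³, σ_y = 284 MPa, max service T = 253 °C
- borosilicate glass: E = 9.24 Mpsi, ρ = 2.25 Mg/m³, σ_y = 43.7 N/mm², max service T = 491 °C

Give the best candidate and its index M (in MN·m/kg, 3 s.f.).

Screen on constraints: σ_y ≥ 164 MPa; max service T ≥ 212 °C. Survivors: alumina ceramic, bronze.
After converting to SI:
  alumina ceramic: E = 387.5 GPa, ρ = 3850 kg/m³
  bronze: E = 113.0 GPa, ρ = 8754 kg/m³
  alumina ceramic: M = 101 MN·m/kg
  bronze: M = 12.9 MN·m/kg
Alumina ceramic ranks first.

alumina ceramic, M = 101 MN·m/kg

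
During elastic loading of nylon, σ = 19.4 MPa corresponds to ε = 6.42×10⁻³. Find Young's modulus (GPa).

3.02 GPa

E = σ/ε = 19.4 MPa / 6.42×10⁻³ = 3022 MPa = 3.02 GPa.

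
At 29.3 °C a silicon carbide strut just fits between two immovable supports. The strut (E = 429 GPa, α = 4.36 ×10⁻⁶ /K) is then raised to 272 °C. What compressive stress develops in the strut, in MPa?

454 MPa

ΔT = 242.7 K. Constrained thermal stress σ = E·α·ΔT = 429.0×10³ MPa × 4.36×10⁻⁶ × 242.7 = 454 MPa (compressive).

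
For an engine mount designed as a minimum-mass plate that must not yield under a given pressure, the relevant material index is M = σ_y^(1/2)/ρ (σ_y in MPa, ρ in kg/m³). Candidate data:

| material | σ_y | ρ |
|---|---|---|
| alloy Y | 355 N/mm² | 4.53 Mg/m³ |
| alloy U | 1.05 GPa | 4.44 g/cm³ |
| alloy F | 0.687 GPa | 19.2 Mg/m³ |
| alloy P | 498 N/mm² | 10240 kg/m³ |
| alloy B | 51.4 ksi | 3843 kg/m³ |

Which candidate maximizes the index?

alloy U

Putting every candidate on a common basis:
  alloy Y: σ_y = 355.0 MPa, ρ = 4530 kg/m³
  alloy U: σ_y = 1050 MPa, ρ = 4440 kg/m³
  alloy F: σ_y = 687.0 MPa, ρ = 19200 kg/m³
  alloy P: σ_y = 498.0 MPa, ρ = 10240 kg/m³
  alloy B: σ_y = 354.4 MPa, ρ = 3843 kg/m³
  alloy U: M = 7.30×10⁻³
  alloy B: M = 4.90×10⁻³
  alloy Y: M = 4.16×10⁻³
  alloy P: M = 2.18×10⁻³
  alloy F: M = 1.37×10⁻³
Highest index: alloy U.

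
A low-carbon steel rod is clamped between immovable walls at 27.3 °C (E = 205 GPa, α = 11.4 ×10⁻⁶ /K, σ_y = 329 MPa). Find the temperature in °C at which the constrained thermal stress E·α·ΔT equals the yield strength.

E·α·ΔT = 329.0 MPa ⇒ ΔT = 329.0 / (205.0×10³ × 11.4×10⁻⁶) = 140.8 K.
T = 27.3 + 140.8 = 168.1 °C.

168 °C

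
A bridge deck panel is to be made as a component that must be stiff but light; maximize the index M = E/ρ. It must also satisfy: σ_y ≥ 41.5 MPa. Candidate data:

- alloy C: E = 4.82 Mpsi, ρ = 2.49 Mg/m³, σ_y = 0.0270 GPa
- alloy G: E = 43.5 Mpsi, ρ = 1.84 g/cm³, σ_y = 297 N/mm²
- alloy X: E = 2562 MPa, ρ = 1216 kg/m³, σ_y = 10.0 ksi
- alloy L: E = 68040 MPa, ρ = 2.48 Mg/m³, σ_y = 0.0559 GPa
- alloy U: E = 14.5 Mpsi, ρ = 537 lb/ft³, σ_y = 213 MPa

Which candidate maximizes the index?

alloy G

Screen on constraints: σ_y ≥ 41.5 MPa. Survivors: alloy G, alloy X, alloy L, alloy U.
After converting to SI:
  alloy G: E = 299.9 GPa, ρ = 1840 kg/m³
  alloy X: E = 2.562 GPa, ρ = 1216 kg/m³
  alloy L: E = 68.04 GPa, ρ = 2480 kg/m³
  alloy U: E = 99.97 GPa, ρ = 8602 kg/m³
  alloy G: M = 163 MN·m/kg
  alloy L: M = 27.4 MN·m/kg
  alloy U: M = 11.6 MN·m/kg
  alloy X: M = 2.11 MN·m/kg
Highest index: alloy G.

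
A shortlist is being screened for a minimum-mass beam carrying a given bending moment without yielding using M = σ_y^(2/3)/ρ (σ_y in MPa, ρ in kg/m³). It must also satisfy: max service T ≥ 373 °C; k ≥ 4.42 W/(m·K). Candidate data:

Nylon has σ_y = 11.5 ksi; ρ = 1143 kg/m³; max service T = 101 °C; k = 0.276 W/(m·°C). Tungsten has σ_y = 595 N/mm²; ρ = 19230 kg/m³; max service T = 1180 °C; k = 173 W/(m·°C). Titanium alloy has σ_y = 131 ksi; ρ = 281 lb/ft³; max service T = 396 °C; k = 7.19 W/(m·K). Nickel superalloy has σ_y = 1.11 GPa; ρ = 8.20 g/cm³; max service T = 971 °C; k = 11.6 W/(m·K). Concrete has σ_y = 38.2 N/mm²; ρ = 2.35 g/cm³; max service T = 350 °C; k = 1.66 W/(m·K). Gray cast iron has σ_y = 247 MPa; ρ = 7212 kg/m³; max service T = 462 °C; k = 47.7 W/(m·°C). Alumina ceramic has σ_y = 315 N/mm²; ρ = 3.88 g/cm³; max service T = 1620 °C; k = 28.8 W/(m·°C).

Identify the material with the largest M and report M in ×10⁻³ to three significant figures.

titanium alloy, M = 20.8×10⁻³

Screen on constraints: max service T ≥ 373 °C; k ≥ 4.42 W/(m·K). Survivors: tungsten, titanium alloy, nickel superalloy, gray cast iron, alumina ceramic.
In SI units:
  tungsten: σ_y = 595.0 MPa, ρ = 19230 kg/m³
  titanium alloy: σ_y = 903.2 MPa, ρ = 4501 kg/m³
  nickel superalloy: σ_y = 1110 MPa, ρ = 8200 kg/m³
  gray cast iron: σ_y = 247.0 MPa, ρ = 7212 kg/m³
  alumina ceramic: σ_y = 315.0 MPa, ρ = 3880 kg/m³
  titanium alloy: M = 20.8×10⁻³
  nickel superalloy: M = 13.1×10⁻³
  alumina ceramic: M = 11.9×10⁻³
  gray cast iron: M = 5.46×10⁻³
  tungsten: M = 3.68×10⁻³
Titanium alloy has the largest M.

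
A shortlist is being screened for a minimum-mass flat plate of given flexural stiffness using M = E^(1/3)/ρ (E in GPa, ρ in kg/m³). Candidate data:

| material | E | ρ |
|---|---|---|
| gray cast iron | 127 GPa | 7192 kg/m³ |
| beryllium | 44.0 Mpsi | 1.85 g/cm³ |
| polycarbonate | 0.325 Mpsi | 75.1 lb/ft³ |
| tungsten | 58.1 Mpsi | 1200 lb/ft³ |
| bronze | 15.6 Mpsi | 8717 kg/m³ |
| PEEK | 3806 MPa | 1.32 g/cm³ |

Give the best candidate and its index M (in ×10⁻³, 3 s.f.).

beryllium, M = 3.63×10⁻³

Putting every candidate on a common basis:
  gray cast iron: E = 127.0 GPa, ρ = 7192 kg/m³
  beryllium: E = 303.4 GPa, ρ = 1850 kg/m³
  polycarbonate: E = 2.241 GPa, ρ = 1203 kg/m³
  tungsten: E = 400.6 GPa, ρ = 19220 kg/m³
  bronze: E = 107.6 GPa, ρ = 8717 kg/m³
  PEEK: E = 3.806 GPa, ρ = 1320 kg/m³
  beryllium: M = 3.63×10⁻³
  PEEK: M = 1.18×10⁻³
  polycarbonate: M = 1.09×10⁻³
  gray cast iron: M = 0.699×10⁻³
  bronze: M = 0.546×10⁻³
  tungsten: M = 0.383×10⁻³
Highest index: beryllium.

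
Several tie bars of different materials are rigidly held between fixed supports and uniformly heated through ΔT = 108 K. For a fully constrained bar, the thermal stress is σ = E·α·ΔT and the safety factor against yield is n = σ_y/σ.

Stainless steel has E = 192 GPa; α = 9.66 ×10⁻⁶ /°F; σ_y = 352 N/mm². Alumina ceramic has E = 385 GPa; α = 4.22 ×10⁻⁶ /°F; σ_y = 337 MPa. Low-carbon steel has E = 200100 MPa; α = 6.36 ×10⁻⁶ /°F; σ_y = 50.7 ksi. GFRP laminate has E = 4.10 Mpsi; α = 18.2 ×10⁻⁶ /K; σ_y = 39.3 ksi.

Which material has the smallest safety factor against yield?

Per material, after unit conversion:
  stainless steel: E = 192.0, α = 17.4, σ_y = 352.0 → σ = 361 MPa, n = 0.976
  alumina ceramic: E = 385.0, α = 7.60, σ_y = 337.0 → σ = 316 MPa, n = 1.07
  low-carbon steel: E = 200.1, α = 11.4, σ_y = 349.6 → σ = 247 MPa, n = 1.41
  GFRP laminate: E = 28.27, α = 18.2, σ_y = 271.0 → σ = 55.6 MPa, n = 4.88
Smallest n: stainless steel with n = 0.976.

stainless steel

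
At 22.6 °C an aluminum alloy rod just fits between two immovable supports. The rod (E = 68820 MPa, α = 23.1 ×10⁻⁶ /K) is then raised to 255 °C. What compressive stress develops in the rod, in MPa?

E = 68820 MPa = 68.82 GPa.
ΔT = 232.4 K. Constrained thermal stress σ = E·α·ΔT = 68.82×10³ MPa × 23.1×10⁻⁶ × 232.4 = 369 MPa (compressive).

369 MPa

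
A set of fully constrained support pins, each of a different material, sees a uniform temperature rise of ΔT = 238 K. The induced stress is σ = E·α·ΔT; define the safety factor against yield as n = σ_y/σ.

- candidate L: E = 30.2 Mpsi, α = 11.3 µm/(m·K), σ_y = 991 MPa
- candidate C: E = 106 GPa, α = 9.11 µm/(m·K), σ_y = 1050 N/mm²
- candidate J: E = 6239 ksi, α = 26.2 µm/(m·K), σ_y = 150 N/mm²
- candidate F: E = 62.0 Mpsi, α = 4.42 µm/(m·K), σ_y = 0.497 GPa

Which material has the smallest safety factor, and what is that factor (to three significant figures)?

candidate J, n = 0.559

Per material, after unit conversion:
  candidate L: E = 208.2, α = 11.3, σ_y = 991.0 → σ = 560 MPa, n = 1.77
  candidate C: E = 106.0, α = 9.11, σ_y = 1050 → σ = 230 MPa, n = 4.57
  candidate J: E = 43.02, α = 26.2, σ_y = 150.0 → σ = 268 MPa, n = 0.559
  candidate F: E = 427.5, α = 4.42, σ_y = 497.0 → σ = 450 MPa, n = 1.11
Smallest n: candidate J with n = 0.559.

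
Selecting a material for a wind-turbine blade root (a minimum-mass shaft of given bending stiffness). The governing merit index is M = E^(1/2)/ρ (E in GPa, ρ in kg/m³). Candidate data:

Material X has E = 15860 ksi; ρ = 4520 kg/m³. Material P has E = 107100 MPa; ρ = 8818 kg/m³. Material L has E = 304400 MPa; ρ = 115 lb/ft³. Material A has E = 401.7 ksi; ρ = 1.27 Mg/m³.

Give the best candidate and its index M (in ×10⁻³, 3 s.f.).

Normalizing units and computing the index:
  material X: E = 109.4 GPa, ρ = 4520 kg/m³
  material P: E = 107.1 GPa, ρ = 8818 kg/m³
  material L: E = 304.4 GPa, ρ = 1842 kg/m³
  material A: E = 2.770 GPa, ρ = 1270 kg/m³
  material L: M = 9.47×10⁻³
  material X: M = 2.31×10⁻³
  material A: M = 1.31×10⁻³
  material P: M = 1.17×10⁻³
The maximum is for material L.

material L, M = 9.47×10⁻³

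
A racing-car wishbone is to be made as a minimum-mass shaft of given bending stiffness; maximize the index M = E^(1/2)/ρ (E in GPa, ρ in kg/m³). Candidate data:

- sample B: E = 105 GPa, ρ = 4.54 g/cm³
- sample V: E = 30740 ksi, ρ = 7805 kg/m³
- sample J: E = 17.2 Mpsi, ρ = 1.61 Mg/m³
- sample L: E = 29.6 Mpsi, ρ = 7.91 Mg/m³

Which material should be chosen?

sample J

Convert each candidate to consistent units, then evaluate M:
  sample B: E = 105.0 GPa, ρ = 4540 kg/m³
  sample V: E = 211.9 GPa, ρ = 7805 kg/m³
  sample J: E = 118.6 GPa, ρ = 1610 kg/m³
  sample L: E = 204.1 GPa, ρ = 7910 kg/m³
  sample J: M = 6.76×10⁻³
  sample B: M = 2.26×10⁻³
  sample V: M = 1.87×10⁻³
  sample L: M = 1.81×10⁻³
The maximum is for sample J.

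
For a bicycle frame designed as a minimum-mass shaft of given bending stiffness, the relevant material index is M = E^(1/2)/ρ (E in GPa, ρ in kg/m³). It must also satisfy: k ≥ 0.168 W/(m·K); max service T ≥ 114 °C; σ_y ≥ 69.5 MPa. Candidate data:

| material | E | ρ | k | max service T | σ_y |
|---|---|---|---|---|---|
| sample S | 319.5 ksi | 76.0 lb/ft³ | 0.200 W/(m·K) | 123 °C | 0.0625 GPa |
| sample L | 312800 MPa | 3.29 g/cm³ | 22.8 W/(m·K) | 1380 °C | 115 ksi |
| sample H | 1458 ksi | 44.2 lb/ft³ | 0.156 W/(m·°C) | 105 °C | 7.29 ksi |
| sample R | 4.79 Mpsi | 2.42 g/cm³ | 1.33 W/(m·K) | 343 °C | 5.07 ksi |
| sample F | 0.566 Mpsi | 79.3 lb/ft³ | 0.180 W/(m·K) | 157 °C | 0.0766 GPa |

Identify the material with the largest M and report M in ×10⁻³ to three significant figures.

sample L, M = 5.38×10⁻³

Screen on constraints: k ≥ 0.168 W/(m·K); max service T ≥ 114 °C; σ_y ≥ 69.5 MPa. Survivors: sample L, sample F.
In SI units:
  sample L: E = 312.8 GPa, ρ = 3290 kg/m³
  sample F: E = 3.902 GPa, ρ = 1270 kg/m³
  sample L: M = 5.38×10⁻³
  sample F: M = 1.56×10⁻³
The maximum is for sample L.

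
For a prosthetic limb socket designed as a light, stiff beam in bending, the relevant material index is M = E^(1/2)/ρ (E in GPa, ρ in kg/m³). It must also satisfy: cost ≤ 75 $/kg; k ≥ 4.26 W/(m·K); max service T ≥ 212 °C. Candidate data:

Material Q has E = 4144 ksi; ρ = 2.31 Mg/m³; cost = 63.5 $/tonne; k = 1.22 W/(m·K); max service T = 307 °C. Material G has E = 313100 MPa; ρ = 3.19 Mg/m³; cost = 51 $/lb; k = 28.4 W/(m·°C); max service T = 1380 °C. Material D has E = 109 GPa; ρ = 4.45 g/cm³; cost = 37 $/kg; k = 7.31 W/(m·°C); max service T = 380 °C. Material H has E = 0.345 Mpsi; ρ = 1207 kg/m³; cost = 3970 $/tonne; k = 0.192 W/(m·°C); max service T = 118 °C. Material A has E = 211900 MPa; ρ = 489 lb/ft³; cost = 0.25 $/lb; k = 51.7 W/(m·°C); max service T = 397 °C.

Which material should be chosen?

material D

Screen on constraints: cost ≤ 75 $/kg; k ≥ 4.26 W/(m·K); max service T ≥ 212 °C. Survivors: material D, material A.
Putting every candidate on a common basis:
  material D: E = 109.0 GPa, ρ = 4450 kg/m³
  material A: E = 211.9 GPa, ρ = 7833 kg/m³
  material D: M = 2.35×10⁻³
  material A: M = 1.86×10⁻³
The maximum is for material D.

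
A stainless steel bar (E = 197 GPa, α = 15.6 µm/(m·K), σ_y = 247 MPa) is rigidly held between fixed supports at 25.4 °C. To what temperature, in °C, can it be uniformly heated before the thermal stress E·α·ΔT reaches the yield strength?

E·α·ΔT = 247.0 MPa ⇒ ΔT = 247.0 / (197.0×10³ × 15.6×10⁻⁶) = 80.37 K.
T = 25.4 + 80.37 = 105.8 °C.

106 °C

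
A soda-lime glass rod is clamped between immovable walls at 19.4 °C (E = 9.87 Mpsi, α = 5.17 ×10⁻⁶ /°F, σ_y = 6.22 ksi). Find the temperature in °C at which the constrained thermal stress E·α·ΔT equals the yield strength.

87.1 °C

E = 9.87 Mpsi = 68.05 GPa.
α = 5.17×10⁻⁶/°F × 9/5 = 9.31×10⁻⁶/K.
σ_y = 6.22 ksi = 42.89 MPa.
E·α·ΔT = 42.89 MPa ⇒ ΔT = 42.89 / (68.05×10³ × 9.31×10⁻⁶) = 67.72 K.
T = 19.4 + 67.72 = 87.12 °C.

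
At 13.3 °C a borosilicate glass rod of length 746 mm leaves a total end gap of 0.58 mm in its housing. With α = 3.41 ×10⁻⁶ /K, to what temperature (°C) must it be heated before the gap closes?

α·L₀·ΔT = 0.58 mm ⇒ ΔT = 0.58 / (3.41×10⁻⁶ × 746.0) = 228.0 K.
T = 13.3 + 228.0 = 241.3 °C.

241 °C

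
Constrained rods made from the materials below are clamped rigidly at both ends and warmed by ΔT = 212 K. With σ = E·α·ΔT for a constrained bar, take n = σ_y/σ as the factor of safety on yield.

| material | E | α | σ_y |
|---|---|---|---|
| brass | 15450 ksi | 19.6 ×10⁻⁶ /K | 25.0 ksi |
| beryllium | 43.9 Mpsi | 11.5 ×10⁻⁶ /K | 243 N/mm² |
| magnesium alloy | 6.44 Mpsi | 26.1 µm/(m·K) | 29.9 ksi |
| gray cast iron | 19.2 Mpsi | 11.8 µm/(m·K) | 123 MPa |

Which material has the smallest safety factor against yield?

beryllium

Per material, after unit conversion:
  brass: E = 106.5, α = 19.6, σ_y = 172.4 → σ = 443 MPa, n = 0.389
  beryllium: E = 302.7, α = 11.5, σ_y = 243.0 → σ = 738 MPa, n = 0.329
  magnesium alloy: E = 44.40, α = 26.1, σ_y = 206.2 → σ = 246 MPa, n = 0.839
  gray cast iron: E = 132.4, α = 11.8, σ_y = 123.0 → σ = 331 MPa, n = 0.371
The minimum is beryllium at n = 0.329.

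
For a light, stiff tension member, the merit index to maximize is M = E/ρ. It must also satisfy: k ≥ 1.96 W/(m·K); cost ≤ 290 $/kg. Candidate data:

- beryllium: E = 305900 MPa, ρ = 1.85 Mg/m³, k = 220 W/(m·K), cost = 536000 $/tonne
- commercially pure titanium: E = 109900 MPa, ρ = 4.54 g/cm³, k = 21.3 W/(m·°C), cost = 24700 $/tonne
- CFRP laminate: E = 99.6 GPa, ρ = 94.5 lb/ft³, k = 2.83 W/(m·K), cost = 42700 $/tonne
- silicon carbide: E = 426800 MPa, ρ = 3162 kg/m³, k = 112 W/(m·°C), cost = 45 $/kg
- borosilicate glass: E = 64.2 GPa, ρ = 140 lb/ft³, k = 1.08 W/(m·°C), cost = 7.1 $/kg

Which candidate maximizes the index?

silicon carbide

Screen on constraints: k ≥ 1.96 W/(m·K); cost ≤ 290 $/kg. Survivors: commercially pure titanium, CFRP laminate, silicon carbide.
Normalizing units and computing the index:
  commercially pure titanium: E = 109.9 GPa, ρ = 4540 kg/m³
  CFRP laminate: E = 99.60 GPa, ρ = 1514 kg/m³
  silicon carbide: E = 426.8 GPa, ρ = 3162 kg/m³
  silicon carbide: M = 135 MN·m/kg
  CFRP laminate: M = 65.8 MN·m/kg
  commercially pure titanium: M = 24.2 MN·m/kg
Silicon carbide ranks first.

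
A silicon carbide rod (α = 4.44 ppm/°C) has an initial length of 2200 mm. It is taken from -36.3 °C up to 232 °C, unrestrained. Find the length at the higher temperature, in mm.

2202.6 mm

ΔT = 232 − (-36.3) = 268.3 K.
ΔL = α·L₀·ΔT = 4.44×10⁻⁶ × 2200 mm × 268.3 K = 2.62 mm.
L = L₀ + ΔL = 2200 + 2.62 = 2202.6 mm.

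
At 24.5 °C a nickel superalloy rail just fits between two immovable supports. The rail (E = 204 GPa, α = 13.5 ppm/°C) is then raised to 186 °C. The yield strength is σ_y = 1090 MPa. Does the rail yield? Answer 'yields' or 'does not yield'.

ΔT = 161.5 K. Constrained thermal stress σ = E·α·ΔT = 204.0×10³ MPa × 13.5×10⁻⁶ × 161.5 = 445 MPa (compressive).
Compare to σ_y = 1090 MPa: σ < σ_y, so it does not yield.

does not yield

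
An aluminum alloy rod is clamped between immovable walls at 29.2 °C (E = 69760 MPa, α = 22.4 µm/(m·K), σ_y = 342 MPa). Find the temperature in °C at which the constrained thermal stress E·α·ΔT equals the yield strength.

248 °C

E = 69760 MPa = 69.76 GPa.
E·α·ΔT = 342.0 MPa ⇒ ΔT = 342.0 / (69.76×10³ × 22.4×10⁻⁶) = 218.9 K.
T = 29.2 + 218.9 = 248.1 °C.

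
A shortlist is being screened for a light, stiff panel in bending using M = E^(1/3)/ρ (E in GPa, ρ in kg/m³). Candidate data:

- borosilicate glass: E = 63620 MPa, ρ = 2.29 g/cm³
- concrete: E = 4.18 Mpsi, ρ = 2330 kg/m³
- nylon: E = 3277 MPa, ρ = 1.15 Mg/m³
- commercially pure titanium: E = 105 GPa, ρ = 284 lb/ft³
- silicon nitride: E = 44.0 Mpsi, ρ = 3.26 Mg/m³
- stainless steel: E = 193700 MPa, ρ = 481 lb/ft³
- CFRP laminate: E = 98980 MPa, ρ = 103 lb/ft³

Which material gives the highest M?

CFRP laminate

Putting every candidate on a common basis:
  borosilicate glass: E = 63.62 GPa, ρ = 2290 kg/m³
  concrete: E = 28.82 GPa, ρ = 2330 kg/m³
  nylon: E = 3.277 GPa, ρ = 1150 kg/m³
  commercially pure titanium: E = 105.0 GPa, ρ = 4549 kg/m³
  silicon nitride: E = 303.4 GPa, ρ = 3260 kg/m³
  stainless steel: E = 193.7 GPa, ρ = 7705 kg/m³
  CFRP laminate: E = 98.98 GPa, ρ = 1650 kg/m³
  CFRP laminate: M = 2.80×10⁻³
  silicon nitride: M = 2.06×10⁻³
  borosilicate glass: M = 1.74×10⁻³
  concrete: M = 1.32×10⁻³
  nylon: M = 1.29×10⁻³
  commercially pure titanium: M = 1.04×10⁻³
  stainless steel: M = 0.751×10⁻³
The maximum is for CFRP laminate.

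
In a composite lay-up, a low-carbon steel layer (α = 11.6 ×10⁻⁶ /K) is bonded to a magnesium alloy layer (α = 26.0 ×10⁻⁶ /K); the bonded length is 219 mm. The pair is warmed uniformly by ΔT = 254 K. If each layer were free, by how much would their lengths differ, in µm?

Δα = |11.6 − 26.0|×10⁻⁶/K = 14.4×10⁻⁶/K.
ΔL_mismatch = Δα·L·ΔT = 14.4×10⁻⁶ × 219.0 mm × 254.0 K = 801 µm.

801 µm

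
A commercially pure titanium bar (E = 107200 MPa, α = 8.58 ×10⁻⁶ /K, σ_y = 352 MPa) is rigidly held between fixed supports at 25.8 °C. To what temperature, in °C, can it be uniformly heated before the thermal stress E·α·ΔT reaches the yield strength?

409 °C

E = 107200 MPa = 107.2 GPa.
E·α·ΔT = 352.0 MPa ⇒ ΔT = 352.0 / (107.2×10³ × 8.58×10⁻⁶) = 382.7 K.
T = 25.8 + 382.7 = 408.5 °C.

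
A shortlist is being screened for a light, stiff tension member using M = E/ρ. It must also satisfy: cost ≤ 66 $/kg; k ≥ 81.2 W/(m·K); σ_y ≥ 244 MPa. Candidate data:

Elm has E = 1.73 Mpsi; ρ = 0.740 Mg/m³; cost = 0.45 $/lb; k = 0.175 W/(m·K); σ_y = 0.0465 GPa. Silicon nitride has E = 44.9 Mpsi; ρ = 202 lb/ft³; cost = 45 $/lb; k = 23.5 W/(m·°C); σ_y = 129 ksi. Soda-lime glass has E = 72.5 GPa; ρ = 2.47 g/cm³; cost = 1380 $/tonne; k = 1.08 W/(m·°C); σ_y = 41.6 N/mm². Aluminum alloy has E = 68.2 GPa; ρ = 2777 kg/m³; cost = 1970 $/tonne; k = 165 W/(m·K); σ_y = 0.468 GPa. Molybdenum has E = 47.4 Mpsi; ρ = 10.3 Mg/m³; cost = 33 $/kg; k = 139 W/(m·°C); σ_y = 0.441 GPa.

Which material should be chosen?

Screen on constraints: cost ≤ 66 $/kg; k ≥ 81.2 W/(m·K); σ_y ≥ 244 MPa. Survivors: aluminum alloy, molybdenum.
Normalizing units and computing the index:
  aluminum alloy: E = 68.20 GPa, ρ = 2777 kg/m³
  molybdenum: E = 326.8 GPa, ρ = 10300 kg/m³
  molybdenum: M = 31.7 MN·m/kg
  aluminum alloy: M = 24.6 MN·m/kg
The maximum is for molybdenum.

molybdenum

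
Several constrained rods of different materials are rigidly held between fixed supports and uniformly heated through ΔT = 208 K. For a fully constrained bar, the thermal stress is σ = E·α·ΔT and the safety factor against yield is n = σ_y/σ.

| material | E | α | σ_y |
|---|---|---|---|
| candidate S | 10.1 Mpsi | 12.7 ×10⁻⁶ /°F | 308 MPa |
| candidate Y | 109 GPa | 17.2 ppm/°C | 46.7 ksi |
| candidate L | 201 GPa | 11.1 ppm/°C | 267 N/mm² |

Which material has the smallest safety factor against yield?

In consistent units (E in GPa, α in ×10⁻⁶/K, σ_y in MPa):
  candidate S: E = 69.64, α = 22.9, σ_y = 308.0 → σ = 331 MPa, n = 0.930
  candidate Y: E = 109.0, α = 17.2, σ_y = 322.0 → σ = 390 MPa, n = 0.826
  candidate L: E = 201.0, α = 11.1, σ_y = 267.0 → σ = 464 MPa, n = 0.575
Candidate L has the lowest safety factor, n = 0.575.

candidate L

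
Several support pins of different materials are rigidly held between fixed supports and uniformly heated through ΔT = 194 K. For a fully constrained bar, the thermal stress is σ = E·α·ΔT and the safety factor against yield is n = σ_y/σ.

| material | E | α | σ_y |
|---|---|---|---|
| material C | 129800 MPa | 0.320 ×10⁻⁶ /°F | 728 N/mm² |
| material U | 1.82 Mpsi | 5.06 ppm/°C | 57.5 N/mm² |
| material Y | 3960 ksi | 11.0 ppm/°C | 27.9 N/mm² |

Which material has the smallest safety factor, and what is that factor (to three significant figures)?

material Y, n = 0.479

Converting E to GPa, α to ×10⁻⁶/K, σ_y to MPa, then σ and n for each:
  material C: E = 129.8, α = 0.576, σ_y = 728.0 → σ = 14.5 MPa, n = 50.2
  material U: E = 12.55, α = 5.06, σ_y = 57.50 → σ = 12.3 MPa, n = 4.67
  material Y: E = 27.30, α = 11.0, σ_y = 27.90 → σ = 58.3 MPa, n = 0.479
Smallest n: material Y with n = 0.479.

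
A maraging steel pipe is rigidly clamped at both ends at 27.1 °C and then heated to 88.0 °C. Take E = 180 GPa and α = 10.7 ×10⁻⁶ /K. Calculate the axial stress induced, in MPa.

ΔT = 60.90 K. Constrained thermal stress σ = E·α·ΔT = 180.0×10³ MPa × 10.7×10⁻⁶ × 60.90 = 117 MPa (compressive).

117 MPa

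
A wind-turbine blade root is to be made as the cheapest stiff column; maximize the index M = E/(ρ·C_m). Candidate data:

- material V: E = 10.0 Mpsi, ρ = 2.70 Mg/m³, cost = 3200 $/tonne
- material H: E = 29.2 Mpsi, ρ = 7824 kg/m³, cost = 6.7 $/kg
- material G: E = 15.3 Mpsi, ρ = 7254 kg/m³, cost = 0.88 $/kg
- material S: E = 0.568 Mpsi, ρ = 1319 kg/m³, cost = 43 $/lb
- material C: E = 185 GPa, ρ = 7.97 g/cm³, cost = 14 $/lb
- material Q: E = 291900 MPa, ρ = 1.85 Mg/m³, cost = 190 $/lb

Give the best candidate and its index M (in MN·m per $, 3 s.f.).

material G, M = 16.5 MN·m per $

In SI units:
  material V: E = 68.95 GPa, ρ = 2700 kg/m³, cost = 3.200 $/kg
  material H: E = 201.3 GPa, ρ = 7824 kg/m³, cost = 6.700 $/kg
  material G: E = 105.5 GPa, ρ = 7254 kg/m³, cost = 0.8800 $/kg
  material S: E = 3.916 GPa, ρ = 1319 kg/m³, cost = 94.80 $/kg
  material C: E = 185.0 GPa, ρ = 7970 kg/m³, cost = 30.86 $/kg
  material Q: E = 291.9 GPa, ρ = 1850 kg/m³, cost = 418.9 $/kg
  material G: M = 16.5 MN·m per $
  material V: M = 7.98 MN·m per $
  material H: M = 3.84 MN·m per $
  material C: M = 0.752 MN·m per $
  material Q: M = 0.377 MN·m per $
  material S: M = 0.0313 MN·m per $
Material G has the largest M.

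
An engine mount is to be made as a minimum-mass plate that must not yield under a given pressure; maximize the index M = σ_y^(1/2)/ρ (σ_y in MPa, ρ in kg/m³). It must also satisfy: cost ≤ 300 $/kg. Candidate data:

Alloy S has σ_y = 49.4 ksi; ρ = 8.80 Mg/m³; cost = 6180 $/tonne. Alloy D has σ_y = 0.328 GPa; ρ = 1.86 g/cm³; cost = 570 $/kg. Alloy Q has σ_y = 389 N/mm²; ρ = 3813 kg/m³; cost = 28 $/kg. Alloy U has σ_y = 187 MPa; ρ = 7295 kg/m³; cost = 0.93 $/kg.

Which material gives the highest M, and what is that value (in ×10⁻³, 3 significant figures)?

alloy Q, M = 5.17×10⁻³

Screen on constraints: cost ≤ 300 $/kg. Survivors: alloy S, alloy Q, alloy U.
Putting every candidate on a common basis:
  alloy S: σ_y = 340.6 MPa, ρ = 8800 kg/m³
  alloy Q: σ_y = 389.0 MPa, ρ = 3813 kg/m³
  alloy U: σ_y = 187.0 MPa, ρ = 7295 kg/m³
  alloy Q: M = 5.17×10⁻³
  alloy S: M = 2.10×10⁻³
  alloy U: M = 1.87×10⁻³
Highest index: alloy Q.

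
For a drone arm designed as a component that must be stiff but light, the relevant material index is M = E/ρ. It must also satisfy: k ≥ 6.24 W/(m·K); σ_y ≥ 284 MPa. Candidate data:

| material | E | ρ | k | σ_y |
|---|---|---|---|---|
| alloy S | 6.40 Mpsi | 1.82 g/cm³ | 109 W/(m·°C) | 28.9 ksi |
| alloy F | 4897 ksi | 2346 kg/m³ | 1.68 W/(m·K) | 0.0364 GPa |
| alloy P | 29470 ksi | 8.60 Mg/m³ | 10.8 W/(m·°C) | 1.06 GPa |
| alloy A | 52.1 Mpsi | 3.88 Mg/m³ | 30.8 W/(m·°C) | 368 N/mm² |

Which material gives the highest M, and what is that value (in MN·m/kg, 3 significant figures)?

alloy A, M = 92.6 MN·m/kg

Screen on constraints: k ≥ 6.24 W/(m·K); σ_y ≥ 284 MPa. Survivors: alloy P, alloy A.
Convert each candidate to consistent units, then evaluate M:
  alloy P: E = 203.2 GPa, ρ = 8600 kg/m³
  alloy A: E = 359.2 GPa, ρ = 3880 kg/m³
  alloy A: M = 92.6 MN·m/kg
  alloy P: M = 23.6 MN·m/kg
The maximum is for alloy A.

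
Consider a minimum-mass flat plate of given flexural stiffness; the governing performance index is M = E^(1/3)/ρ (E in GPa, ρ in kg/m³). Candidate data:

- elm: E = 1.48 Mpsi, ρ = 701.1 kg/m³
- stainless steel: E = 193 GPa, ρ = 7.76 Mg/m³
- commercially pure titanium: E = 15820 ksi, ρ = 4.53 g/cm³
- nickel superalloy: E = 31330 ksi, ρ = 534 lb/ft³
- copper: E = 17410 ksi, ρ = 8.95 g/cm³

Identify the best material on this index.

elm

Putting every candidate on a common basis:
  elm: E = 10.20 GPa, ρ = 701.1 kg/m³
  stainless steel: E = 193.0 GPa, ρ = 7760 kg/m³
  commercially pure titanium: E = 109.1 GPa, ρ = 4530 kg/m³
  nickel superalloy: E = 216.0 GPa, ρ = 8554 kg/m³
  copper: E = 120.0 GPa, ρ = 8950 kg/m³
  elm: M = 3.09×10⁻³
  commercially pure titanium: M = 1.05×10⁻³
  stainless steel: M = 0.745×10⁻³
  nickel superalloy: M = 0.701×10⁻³
  copper: M = 0.551×10⁻³
Elm ranks first.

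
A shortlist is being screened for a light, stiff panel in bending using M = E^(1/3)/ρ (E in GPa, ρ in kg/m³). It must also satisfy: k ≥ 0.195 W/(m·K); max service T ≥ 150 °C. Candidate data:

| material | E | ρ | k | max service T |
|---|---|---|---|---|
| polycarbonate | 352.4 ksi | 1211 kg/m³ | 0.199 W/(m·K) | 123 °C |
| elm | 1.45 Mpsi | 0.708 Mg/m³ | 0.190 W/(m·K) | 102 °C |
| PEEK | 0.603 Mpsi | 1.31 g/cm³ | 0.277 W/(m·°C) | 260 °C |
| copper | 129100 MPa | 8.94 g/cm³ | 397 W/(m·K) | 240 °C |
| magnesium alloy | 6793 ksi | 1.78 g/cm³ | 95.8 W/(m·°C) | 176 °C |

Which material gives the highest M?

Screen on constraints: k ≥ 0.195 W/(m·K); max service T ≥ 150 °C. Survivors: PEEK, copper, magnesium alloy.
After converting to SI:
  PEEK: E = 4.158 GPa, ρ = 1310 kg/m³
  copper: E = 129.1 GPa, ρ = 8940 kg/m³
  magnesium alloy: E = 46.84 GPa, ρ = 1780 kg/m³
  magnesium alloy: M = 2.03×10⁻³
  PEEK: M = 1.23×10⁻³
  copper: M = 0.565×10⁻³
Magnesium alloy ranks first.

magnesium alloy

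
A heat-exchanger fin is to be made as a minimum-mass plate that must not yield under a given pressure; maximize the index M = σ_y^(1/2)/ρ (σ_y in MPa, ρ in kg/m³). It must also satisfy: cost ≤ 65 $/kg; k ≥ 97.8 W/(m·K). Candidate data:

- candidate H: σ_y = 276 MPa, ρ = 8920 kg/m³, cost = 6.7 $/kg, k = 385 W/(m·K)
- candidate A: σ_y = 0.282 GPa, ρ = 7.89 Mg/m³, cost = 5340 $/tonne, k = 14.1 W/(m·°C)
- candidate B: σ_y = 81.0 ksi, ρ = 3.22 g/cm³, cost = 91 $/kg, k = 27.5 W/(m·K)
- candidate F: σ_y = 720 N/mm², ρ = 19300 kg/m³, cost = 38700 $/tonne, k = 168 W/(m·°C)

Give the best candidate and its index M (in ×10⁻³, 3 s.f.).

candidate H, M = 1.86×10⁻³

Screen on constraints: cost ≤ 65 $/kg; k ≥ 97.8 W/(m·K). Survivors: candidate H, candidate F.
Putting every candidate on a common basis:
  candidate H: σ_y = 276.0 MPa, ρ = 8920 kg/m³
  candidate F: σ_y = 720.0 MPa, ρ = 19300 kg/m³
  candidate H: M = 1.86×10⁻³
  candidate F: M = 1.39×10⁻³
Candidate H has the largest M.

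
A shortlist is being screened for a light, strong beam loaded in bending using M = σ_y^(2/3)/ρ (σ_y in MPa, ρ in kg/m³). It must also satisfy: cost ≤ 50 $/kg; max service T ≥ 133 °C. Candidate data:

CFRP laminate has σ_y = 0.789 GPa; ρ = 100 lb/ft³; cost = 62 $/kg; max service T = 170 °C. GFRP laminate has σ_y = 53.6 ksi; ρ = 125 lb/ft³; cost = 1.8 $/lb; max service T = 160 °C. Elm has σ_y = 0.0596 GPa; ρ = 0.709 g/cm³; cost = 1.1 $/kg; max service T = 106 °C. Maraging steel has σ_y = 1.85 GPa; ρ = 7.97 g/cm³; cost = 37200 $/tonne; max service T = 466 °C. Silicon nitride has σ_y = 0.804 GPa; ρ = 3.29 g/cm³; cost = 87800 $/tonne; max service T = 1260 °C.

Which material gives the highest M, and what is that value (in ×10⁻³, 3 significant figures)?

Screen on constraints: cost ≤ 50 $/kg; max service T ≥ 133 °C. Survivors: GFRP laminate, maraging steel.
Normalizing units and computing the index:
  GFRP laminate: σ_y = 369.6 MPa, ρ = 2002 kg/m³
  maraging steel: σ_y = 1850 MPa, ρ = 7970 kg/m³
  GFRP laminate: M = 25.7×10⁻³
  maraging steel: M = 18.9×10⁻³
GFRP laminate ranks first.

GFRP laminate, M = 25.7×10⁻³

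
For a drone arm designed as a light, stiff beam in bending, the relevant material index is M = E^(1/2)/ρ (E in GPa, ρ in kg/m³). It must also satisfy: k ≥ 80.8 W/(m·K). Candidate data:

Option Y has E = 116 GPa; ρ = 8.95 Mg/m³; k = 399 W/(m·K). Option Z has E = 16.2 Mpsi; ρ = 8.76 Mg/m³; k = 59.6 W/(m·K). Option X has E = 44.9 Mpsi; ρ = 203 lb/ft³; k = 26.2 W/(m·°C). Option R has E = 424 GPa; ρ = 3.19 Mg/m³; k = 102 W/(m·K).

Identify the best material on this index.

option R

Screen on constraints: k ≥ 80.8 W/(m·K). Survivors: option Y, option R.
Putting every candidate on a common basis:
  option Y: E = 116.0 GPa, ρ = 8950 kg/m³
  option R: E = 424.0 GPa, ρ = 3190 kg/m³
  option R: M = 6.45×10⁻³
  option Y: M = 1.20×10⁻³
Highest index: option R.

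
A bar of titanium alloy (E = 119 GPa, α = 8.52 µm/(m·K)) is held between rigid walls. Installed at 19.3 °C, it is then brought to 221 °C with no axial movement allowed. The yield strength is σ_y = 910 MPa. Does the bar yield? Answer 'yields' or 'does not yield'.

does not yield

ΔT = 201.7 K. Constrained thermal stress σ = E·α·ΔT = 119.0×10³ MPa × 8.52×10⁻⁶ × 201.7 = 204 MPa (compressive).
Compare to σ_y = 910 MPa: σ < σ_y, so it does not yield.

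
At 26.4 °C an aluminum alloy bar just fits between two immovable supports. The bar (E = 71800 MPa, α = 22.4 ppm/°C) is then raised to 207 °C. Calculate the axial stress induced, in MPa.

E = 71800 MPa = 71.80 GPa.
ΔT = 180.6 K. Constrained thermal stress σ = E·α·ΔT = 71.80×10³ MPa × 22.4×10⁻⁶ × 180.6 = 290 MPa (compressive).

290 MPa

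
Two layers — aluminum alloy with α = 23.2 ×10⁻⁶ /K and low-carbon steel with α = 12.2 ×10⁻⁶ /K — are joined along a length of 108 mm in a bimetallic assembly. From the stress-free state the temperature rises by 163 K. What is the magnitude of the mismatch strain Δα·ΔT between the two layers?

Δα = |23.2 − 12.2|×10⁻⁶/K = 11.0×10⁻⁶/K.
Mismatch strain = Δα·ΔT = 11.0×10⁻⁶ × 163.0 = 1.79×10⁻³.

1.79×10⁻³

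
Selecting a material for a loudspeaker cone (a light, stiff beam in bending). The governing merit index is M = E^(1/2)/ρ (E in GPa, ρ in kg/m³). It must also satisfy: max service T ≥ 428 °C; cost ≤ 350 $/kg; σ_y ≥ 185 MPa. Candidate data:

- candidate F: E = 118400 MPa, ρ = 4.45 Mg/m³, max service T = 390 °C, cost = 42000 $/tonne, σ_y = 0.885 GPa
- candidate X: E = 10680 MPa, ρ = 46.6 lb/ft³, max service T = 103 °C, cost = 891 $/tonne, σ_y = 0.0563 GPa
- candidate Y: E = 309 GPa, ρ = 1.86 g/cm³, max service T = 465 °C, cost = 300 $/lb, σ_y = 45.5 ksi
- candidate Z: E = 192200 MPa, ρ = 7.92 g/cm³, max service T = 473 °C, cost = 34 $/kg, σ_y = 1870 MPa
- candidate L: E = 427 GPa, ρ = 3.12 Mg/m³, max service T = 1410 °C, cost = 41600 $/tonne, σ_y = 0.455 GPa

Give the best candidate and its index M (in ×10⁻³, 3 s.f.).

Screen on constraints: max service T ≥ 428 °C; cost ≤ 350 $/kg; σ_y ≥ 185 MPa. Survivors: candidate Z, candidate L.
After converting to SI:
  candidate Z: E = 192.2 GPa, ρ = 7920 kg/m³
  candidate L: E = 427.0 GPa, ρ = 3120 kg/m³
  candidate L: M = 6.62×10⁻³
  candidate Z: M = 1.75×10⁻³
Candidate L has the largest M.

candidate L, M = 6.62×10⁻³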